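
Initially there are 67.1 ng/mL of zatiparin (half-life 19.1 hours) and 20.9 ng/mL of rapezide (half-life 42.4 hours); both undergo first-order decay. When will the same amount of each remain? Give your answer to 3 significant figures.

58.5 hours

Set 67.1·(1/2)^(t/19.1) = 20.9·(1/2)^(t/42.4).
Taking log₂: log₂(67.1/20.9) = t·(1/19.1 − 1/42.4).
log₂(3.2105) = 1.6828; 1/19.1 − 1/42.4 = 0.028771.
t = 1.6828 / 0.028771 ≈ 58.49 hours.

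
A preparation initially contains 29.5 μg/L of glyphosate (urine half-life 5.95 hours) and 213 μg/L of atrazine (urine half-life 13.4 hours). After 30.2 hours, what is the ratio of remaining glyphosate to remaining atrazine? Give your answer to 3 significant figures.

glyphosate: 29.5 × (1/2)^(30.2/5.95) = 29.5 × (1/2)^5.0756 ≈ 0.87479 μg/L.
atrazine: 213 × (1/2)^(30.2/13.4) = 213 × (1/2)^2.2537 ≈ 44.662 μg/L.
Ratio ≈ 0.87479 / 44.662 ≈ 0.019587.

0.0196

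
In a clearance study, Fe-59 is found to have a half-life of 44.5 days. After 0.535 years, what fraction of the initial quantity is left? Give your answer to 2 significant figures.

0.535 years = 195.275 days.
n = 195.275/44.5 ≈ 4.3882 half-lives.
Fraction remaining = (1/2)^4.3882 ≈ 0.047755.

0.048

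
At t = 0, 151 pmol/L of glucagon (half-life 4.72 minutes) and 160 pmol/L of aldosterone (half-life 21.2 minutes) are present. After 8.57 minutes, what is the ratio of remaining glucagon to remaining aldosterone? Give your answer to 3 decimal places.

0.355

glucagon: 151 × (1/2)^(8.57/4.72) = 151 × (1/2)^1.8157 ≈ 42.895 pmol/L.
aldosterone: 160 × (1/2)^(8.57/21.2) = 160 × (1/2)^0.40425 ≈ 120.9 pmol/L.
Ratio ≈ 42.895 / 120.9 ≈ 0.35479.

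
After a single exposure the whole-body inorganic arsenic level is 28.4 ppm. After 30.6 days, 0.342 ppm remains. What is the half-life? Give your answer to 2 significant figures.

4.8 days

A/A₀ = 0.342/28.4 ≈ 0.012042.
n = log₂(83.041) ≈ 6.3758 half-lives elapsed in 30.6 days.
t½ = 30.6/6.3758 ≈ 4.7994 days.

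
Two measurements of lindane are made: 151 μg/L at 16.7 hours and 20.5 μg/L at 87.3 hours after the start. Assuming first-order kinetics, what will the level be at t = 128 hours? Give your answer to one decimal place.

6.5 μg/L

Over Δt = 87.3 − 16.7 = 70.6 hours, the level fell by a factor of 151/20.5 ≈ 7.3659.
n = log₂(7.3659) ≈ 2.8809 half-lives, so t½ = 70.6/2.8809 ≈ 24.507 hours.
From t = 87.3 to t = 128: 20.5 × (1/2)^((128−87.3)/24.507) ≈ 6.4835 μg/L.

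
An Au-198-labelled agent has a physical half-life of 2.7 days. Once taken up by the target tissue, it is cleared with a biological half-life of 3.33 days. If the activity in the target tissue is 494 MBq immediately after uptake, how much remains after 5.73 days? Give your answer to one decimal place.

1/t_eff = 1/t_phys + 1/t_biol = 1/2.7 + 1/3.33 = 0.67067 per day.
t_eff = 2.7 × 3.33 / (2.7 + 3.33) ≈ 1.491 days.
Remaining = 494 × (1/2)^(5.73/1.491) = 494 × (1/2)^3.8429 ≈ 34.426 MBq.

34.4 MBq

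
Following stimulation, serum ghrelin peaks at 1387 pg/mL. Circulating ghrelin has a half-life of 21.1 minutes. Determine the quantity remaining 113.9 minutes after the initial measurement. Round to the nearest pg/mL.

Number of half-lives: n = 113.9/21.1 ≈ 5.3981.
Remaining = 1387 × (1/2)^5.3981 = 1387 × 0.023714 ≈ 32.892 pg/mL.

33 pg/mL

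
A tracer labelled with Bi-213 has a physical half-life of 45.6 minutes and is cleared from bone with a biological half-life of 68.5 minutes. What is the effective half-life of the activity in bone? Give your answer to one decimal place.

27.4 minutes

1/t_eff = 1/t_phys + 1/t_biol = 1/45.6 + 1/68.5 = 0.036528 per minute.
t_eff = 45.6 × 68.5 / (45.6 + 68.5) ≈ 27.376 minutes.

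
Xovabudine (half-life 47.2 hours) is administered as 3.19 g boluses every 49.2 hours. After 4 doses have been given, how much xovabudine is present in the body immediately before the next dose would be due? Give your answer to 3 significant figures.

2.84 g

The 4 doses were given 196.8, 147.6, 98.4, 49.2 hours ago.
Total = 3.19·(1/2)^(196.8/47.2) + 3.19·(1/2)^(147.6/47.2) + 3.19·(1/2)^(98.4/47.2) + 3.19·(1/2)^(49.2/47.2)
      = 0.17728 + 0.36512 + 0.752 + 1.5488 ≈ 2.8432 g.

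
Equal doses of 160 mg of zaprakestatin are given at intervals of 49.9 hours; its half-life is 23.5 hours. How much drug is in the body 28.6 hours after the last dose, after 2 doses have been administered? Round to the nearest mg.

85 mg

The 2 doses were given 78.5, 28.6 hours ago.
Total = 160·(1/2)^(78.5/23.5) + 160·(1/2)^(28.6/23.5)
      = 15.796 + 68.827 ≈ 84.623 mg.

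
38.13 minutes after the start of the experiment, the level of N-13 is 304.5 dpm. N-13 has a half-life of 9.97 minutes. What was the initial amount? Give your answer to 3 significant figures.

Number of half-lives elapsed: n = 38.13/9.97 ≈ 3.8245.
A₀ = A × 2^n = 304.5 × 2^3.8245 = 304.5 × 14.167 ≈ 4313.9 dpm.

4310 dpm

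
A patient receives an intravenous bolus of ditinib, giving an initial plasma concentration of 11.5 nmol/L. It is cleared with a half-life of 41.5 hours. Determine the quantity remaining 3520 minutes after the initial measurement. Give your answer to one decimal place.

4.3 nmol/L

Convert the elapsed time: 3520 minutes = 58.6667 hours.
Number of half-lives: n = 58.6667/41.5 ≈ 1.4137.
Remaining = 11.5 × (1/2)^1.4137 = 11.5 × 0.37536 ≈ 4.3166 nmol/L.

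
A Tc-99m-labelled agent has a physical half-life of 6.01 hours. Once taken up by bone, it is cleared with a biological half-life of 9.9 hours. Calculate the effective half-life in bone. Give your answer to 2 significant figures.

3.7 hours

1/t_eff = 1/t_phys + 1/t_biol = 1/6.01 + 1/9.9 = 0.2674 per hour.
t_eff = 6.01 × 9.9 / (6.01 + 9.9) ≈ 3.7397 hours.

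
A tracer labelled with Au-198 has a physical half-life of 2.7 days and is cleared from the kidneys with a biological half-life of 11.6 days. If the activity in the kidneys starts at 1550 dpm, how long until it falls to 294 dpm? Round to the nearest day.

1/t_eff = 1/t_phys + 1/t_biol = 1/2.7 + 1/11.6 = 0.45658 per day.
t_eff = 2.7 × 11.6 / (2.7 + 11.6) ≈ 2.1902 days.
n = log₂(1550/294) ≈ 2.3984; t = 2.3984 × 2.1902 ≈ 5.253 days.

5 days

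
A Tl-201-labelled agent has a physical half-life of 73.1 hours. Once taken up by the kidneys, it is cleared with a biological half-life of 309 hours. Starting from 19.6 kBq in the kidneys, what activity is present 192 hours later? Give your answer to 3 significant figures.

1/t_eff = 1/t_phys + 1/t_biol = 1/73.1 + 1/309 = 0.016916 per hour.
t_eff = 73.1 × 309 / (73.1 + 309) ≈ 59.115 hours.
Remaining = 19.6 × (1/2)^(192/59.115) = 19.6 × (1/2)^3.2479 ≈ 2.0632 kBq.

2.06 kBq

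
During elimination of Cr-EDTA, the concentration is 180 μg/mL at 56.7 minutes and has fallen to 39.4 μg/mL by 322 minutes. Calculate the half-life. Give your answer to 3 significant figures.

Over Δt = 322 − 56.7 = 265.3 minutes, the level fell by a factor of 180/39.4 ≈ 4.5685.
n = log₂(4.5685) ≈ 2.1917 half-lives, so t½ = 265.3/2.1917 ≈ 121.05 minutes.

121 minutes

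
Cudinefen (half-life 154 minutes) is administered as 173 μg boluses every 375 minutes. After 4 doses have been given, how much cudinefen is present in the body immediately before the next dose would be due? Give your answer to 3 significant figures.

39.2 μg

The 4 doses were given 1500, 1125, 750, 375 minutes ago.
Total = 173·(1/2)^(1500/154) + 173·(1/2)^(1125/154) + 173·(1/2)^(750/154) + 173·(1/2)^(375/154)
      = 0.20227 + 1.0939 + 5.9155 + 31.99 ≈ 39.202 μg.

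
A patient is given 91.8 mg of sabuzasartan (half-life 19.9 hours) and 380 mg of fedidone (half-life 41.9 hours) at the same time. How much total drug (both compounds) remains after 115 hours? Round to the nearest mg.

58 mg

sabuzasartan: 91.8 × (1/2)^(115/19.9) = 91.8 × (1/2)^5.7789 ≈ 1.6719 mg.
fedidone: 380 × (1/2)^(115/41.9) = 380 × (1/2)^2.7446 ≈ 56.698 mg.
Total = 1.6719 + 56.698 ≈ 58.37 mg.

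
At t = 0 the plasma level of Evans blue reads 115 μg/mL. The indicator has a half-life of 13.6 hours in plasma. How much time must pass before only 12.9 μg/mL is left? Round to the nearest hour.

Fraction remaining = 12.9/115 ≈ 0.11217.
n = log₂(115/12.9) = ln(8.9147)/ln 2 ≈ 3.1562 half-lives.
t = n × t½ = 3.1562 × 13.6 ≈ 42.924 hours.

43 hours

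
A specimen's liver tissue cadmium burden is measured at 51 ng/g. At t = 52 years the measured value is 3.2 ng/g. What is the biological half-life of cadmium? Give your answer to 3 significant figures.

13.0 years

A/A₀ = 3.2/51 ≈ 0.062745.
n = log₂(15.938) ≈ 3.9944 half-lives elapsed in 52 years.
t½ = 52/3.9944 ≈ 13.018 years.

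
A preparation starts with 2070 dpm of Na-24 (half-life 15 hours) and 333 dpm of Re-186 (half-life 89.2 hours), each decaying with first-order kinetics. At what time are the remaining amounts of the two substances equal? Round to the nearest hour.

Set 2070·(1/2)^(t/15) = 333·(1/2)^(t/89.2).
Taking log₂: log₂(2070/333) = t·(1/15 − 1/89.2).
log₂(6.2162) = 2.636; 1/15 − 1/89.2 = 0.055456.
t = 2.636 / 0.055456 ≈ 47.534 hours.

48 hours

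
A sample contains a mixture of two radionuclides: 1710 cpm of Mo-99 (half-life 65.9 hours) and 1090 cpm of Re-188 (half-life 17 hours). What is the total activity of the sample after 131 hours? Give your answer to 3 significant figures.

Mo-99: 1710 × (1/2)^(131/65.9) = 1710 × (1/2)^1.9879 ≈ 431.11 cpm.
Re-188: 1090 × (1/2)^(131/17) = 1090 × (1/2)^7.7059 ≈ 5.2207 cpm.
Total = 431.11 + 5.2207 ≈ 436.33 cpm.

436 cpm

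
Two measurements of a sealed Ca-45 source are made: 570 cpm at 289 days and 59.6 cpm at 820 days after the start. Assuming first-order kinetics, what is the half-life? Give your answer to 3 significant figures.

163 days

Over Δt = 820 − 289 = 531 days, the level fell by a factor of 570/59.6 ≈ 9.5638.
n = log₂(9.5638) ≈ 3.2576 half-lives, so t½ = 531/3.2576 ≈ 163 days.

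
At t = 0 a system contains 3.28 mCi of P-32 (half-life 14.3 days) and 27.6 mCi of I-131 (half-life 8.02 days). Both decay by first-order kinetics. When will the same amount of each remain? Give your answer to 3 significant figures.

56.1 days

Set 3.28·(1/2)^(t/14.3) = 27.6·(1/2)^(t/8.02).
Taking log₂: log₂(3.28/27.6) = t·(1/14.3 − 1/8.02).
log₂(0.11884) = -3.0729; 1/14.3 − 1/8.02 = -0.054758.
t = -3.0729 / -0.054758 ≈ 56.118 days.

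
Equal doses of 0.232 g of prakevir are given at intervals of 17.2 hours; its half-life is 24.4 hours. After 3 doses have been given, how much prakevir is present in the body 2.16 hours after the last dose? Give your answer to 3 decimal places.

0.434 g

The 3 doses were given 36.56, 19.36, 2.16 hours ago.
Total = 0.232·(1/2)^(36.56/24.4) + 0.232·(1/2)^(19.36/24.4) + 0.232·(1/2)^(2.16/24.4)
      = 0.082118 + 0.13386 + 0.21819 ≈ 0.43417 g.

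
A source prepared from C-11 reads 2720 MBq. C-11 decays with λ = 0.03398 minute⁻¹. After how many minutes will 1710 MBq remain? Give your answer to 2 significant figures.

t½ = ln 2 / λ = 0.69315 / 0.03398 ≈ 20.399 minutes.
Fraction remaining = 1710/2720 ≈ 0.62868.
n = log₂(2720/1710) = ln(1.5906)/ln 2 ≈ 0.66961 half-lives.
t = n × t½ = 0.66961 × 20.399 ≈ 13.659 minutes.

14 minutes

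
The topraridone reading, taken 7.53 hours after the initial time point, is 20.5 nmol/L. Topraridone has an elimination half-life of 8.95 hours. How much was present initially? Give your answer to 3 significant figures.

Number of half-lives elapsed: n = 7.53/8.95 ≈ 0.84134.
A₀ = A × 2^n = 20.5 × 2^0.84134 = 20.5 × 1.7917 ≈ 36.73 nmol/L.

36.7 nmol/L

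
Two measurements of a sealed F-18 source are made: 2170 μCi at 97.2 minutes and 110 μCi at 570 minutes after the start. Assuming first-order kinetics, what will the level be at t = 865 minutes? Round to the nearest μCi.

17 μCi

Over Δt = 570 − 97.2 = 472.8 minutes, the level fell by a factor of 2170/110 ≈ 19.727.
n = log₂(19.727) ≈ 4.3021 half-lives, so t½ = 472.8/4.3021 ≈ 109.9 minutes.
From t = 570 to t = 865: 110 × (1/2)^((865−570)/109.9) ≈ 17.114 μCi.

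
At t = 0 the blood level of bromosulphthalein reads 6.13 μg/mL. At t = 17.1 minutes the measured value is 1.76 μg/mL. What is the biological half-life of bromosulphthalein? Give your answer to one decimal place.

9.5 minutes

A/A₀ = 1.76/6.13 ≈ 0.28711.
n = log₂(3.483) ≈ 1.8003 half-lives elapsed in 17.1 minutes.
t½ = 17.1/1.8003 ≈ 9.4984 minutes.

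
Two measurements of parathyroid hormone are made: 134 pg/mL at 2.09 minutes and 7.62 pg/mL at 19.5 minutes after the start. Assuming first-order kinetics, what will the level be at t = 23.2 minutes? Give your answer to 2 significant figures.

4.1 pg/mL

Over Δt = 19.5 − 2.09 = 17.41 minutes, the level fell by a factor of 134/7.62 ≈ 17.585.
n = log₂(17.585) ≈ 4.1363 half-lives, so t½ = 17.41/4.1363 ≈ 4.2091 minutes.
From t = 19.5 to t = 23.2: 7.62 × (1/2)^((23.2−19.5)/4.2091) ≈ 4.1432 pg/mL.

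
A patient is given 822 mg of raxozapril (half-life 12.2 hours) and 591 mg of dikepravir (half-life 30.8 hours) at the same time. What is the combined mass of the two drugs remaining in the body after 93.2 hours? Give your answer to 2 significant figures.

77 mg

raxozapril: 822 × (1/2)^(93.2/12.2) = 822 × (1/2)^7.6393 ≈ 4.1229 mg.
dikepravir: 591 × (1/2)^(93.2/30.8) = 591 × (1/2)^3.026 ≈ 72.557 mg.
Total = 4.1229 + 72.557 ≈ 76.68 mg.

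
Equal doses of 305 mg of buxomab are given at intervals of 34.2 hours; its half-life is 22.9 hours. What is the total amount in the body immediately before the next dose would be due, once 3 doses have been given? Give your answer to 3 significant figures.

The 3 doses were given 102.6, 68.4, 34.2 hours ago.
Total = 305·(1/2)^(102.6/22.9) + 305·(1/2)^(68.4/22.9) + 305·(1/2)^(34.2/22.9)
      = 13.664 + 38.473 + 108.32 ≈ 160.46 mg.

160 mg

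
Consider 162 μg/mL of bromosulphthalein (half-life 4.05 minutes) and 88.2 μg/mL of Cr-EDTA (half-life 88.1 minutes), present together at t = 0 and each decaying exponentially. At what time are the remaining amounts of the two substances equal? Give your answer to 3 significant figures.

Set 162·(1/2)^(t/4.05) = 88.2·(1/2)^(t/88.1).
Taking log₂: log₂(162/88.2) = t·(1/4.05 − 1/88.1).
log₂(1.8367) = 0.87714; 1/4.05 − 1/88.1 = 0.23556.
t = 0.87714 / 0.23556 ≈ 3.7236 minutes.

3.72 minutes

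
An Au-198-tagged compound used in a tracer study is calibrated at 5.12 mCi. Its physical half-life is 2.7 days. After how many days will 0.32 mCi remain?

10.8 days

0.32/5.12 = 1/16, so 4 half-lives have elapsed.
t = 4 × 2.7 = 10.8 days.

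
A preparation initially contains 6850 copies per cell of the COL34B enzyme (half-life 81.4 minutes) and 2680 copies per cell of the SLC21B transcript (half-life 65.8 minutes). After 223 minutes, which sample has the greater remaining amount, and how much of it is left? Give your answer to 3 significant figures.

COL34B enzyme, 1030 copies per cell

COL34B enzyme: 6850 × (1/2)^2.7396 ≈ 1025.7 copies per cell.
SLC21B transcript: 2680 × (1/2)^3.3891 ≈ 255.82 copies per cell.
COL34B enzyme has more remaining, at ≈ 1025.7 copies per cell.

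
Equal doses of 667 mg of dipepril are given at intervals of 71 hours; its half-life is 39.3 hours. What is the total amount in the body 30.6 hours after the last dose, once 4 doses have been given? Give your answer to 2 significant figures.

540 mg

The 4 doses were given 243.6, 172.6, 101.6, 30.6 hours ago.
Total = 667·(1/2)^(243.6/39.3) + 667·(1/2)^(172.6/39.3) + 667·(1/2)^(101.6/39.3) + 667·(1/2)^(30.6/39.3)
      = 9.0824 + 31.772 + 111.15 + 388.81 ≈ 540.81 mg.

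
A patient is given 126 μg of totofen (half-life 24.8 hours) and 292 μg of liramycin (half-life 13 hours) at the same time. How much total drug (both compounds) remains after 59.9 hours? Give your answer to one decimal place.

totofen: 126 × (1/2)^(59.9/24.8) = 126 × (1/2)^2.4153 ≈ 23.62 μg.
liramycin: 292 × (1/2)^(59.9/13) = 292 × (1/2)^4.6077 ≈ 11.976 μg.
Total = 23.62 + 11.976 ≈ 35.597 μg.

35.6 μg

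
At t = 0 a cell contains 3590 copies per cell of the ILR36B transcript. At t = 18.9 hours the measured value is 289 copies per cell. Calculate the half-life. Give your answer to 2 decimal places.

A/A₀ = 289/3590 ≈ 0.080501.
n = log₂(12.422) ≈ 3.6348 half-lives elapsed in 18.9 hours.
t½ = 18.9/3.6348 ≈ 5.1997 hours.

5.20 hours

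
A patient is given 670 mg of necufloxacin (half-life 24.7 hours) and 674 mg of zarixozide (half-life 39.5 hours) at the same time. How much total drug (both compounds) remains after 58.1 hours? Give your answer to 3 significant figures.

374 mg

necufloxacin: 670 × (1/2)^(58.1/24.7) = 670 × (1/2)^2.3522 ≈ 131.22 mg.
zarixozide: 674 × (1/2)^(58.1/39.5) = 674 × (1/2)^1.4709 ≈ 243.15 mg.
Total = 131.22 + 243.15 ≈ 374.37 mg.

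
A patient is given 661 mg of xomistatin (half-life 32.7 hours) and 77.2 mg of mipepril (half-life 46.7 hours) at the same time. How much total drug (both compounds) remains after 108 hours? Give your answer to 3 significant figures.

82.5 mg

xomistatin: 661 × (1/2)^(108/32.7) = 661 × (1/2)^3.3028 ≈ 66.984 mg.
mipepril: 77.2 × (1/2)^(108/46.7) = 77.2 × (1/2)^2.3126 ≈ 15.54 mg.
Total = 66.984 + 15.54 ≈ 82.524 mg.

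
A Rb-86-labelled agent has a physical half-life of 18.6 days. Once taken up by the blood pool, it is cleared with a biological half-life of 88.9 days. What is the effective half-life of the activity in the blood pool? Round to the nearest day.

15 days

1/t_eff = 1/t_phys + 1/t_biol = 1/18.6 + 1/88.9 = 0.065012 per day.
t_eff = 18.6 × 88.9 / (18.6 + 88.9) ≈ 15.382 days.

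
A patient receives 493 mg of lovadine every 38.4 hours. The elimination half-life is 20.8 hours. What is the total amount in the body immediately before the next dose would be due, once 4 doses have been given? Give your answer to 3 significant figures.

The 4 doses were given 153.6, 115.2, 76.8, 38.4 hours ago.
Total = 493·(1/2)^(153.6/20.8) + 493·(1/2)^(115.2/20.8) + 493·(1/2)^(76.8/20.8) + 493·(1/2)^(38.4/20.8)
      = 2.9502 + 10.607 + 38.137 + 137.12 ≈ 188.81 mg.

189 mg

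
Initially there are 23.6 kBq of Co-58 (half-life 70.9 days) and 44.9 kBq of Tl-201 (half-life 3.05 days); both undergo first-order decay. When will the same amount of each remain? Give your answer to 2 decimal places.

2.96 days

Set 23.6·(1/2)^(t/70.9) = 44.9·(1/2)^(t/3.05).
Taking log₂: log₂(23.6/44.9) = t·(1/70.9 − 1/3.05).
log₂(0.52561) = -0.92793; 1/70.9 − 1/3.05 = -0.31376.
t = -0.92793 / -0.31376 ≈ 2.9574 days.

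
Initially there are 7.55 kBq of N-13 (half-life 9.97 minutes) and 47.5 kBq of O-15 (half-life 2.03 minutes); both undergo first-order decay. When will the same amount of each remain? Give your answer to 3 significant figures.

6.76 minutes

Set 7.55·(1/2)^(t/9.97) = 47.5·(1/2)^(t/2.03).
Taking log₂: log₂(7.55/47.5) = t·(1/9.97 − 1/2.03).
log₂(0.15895) = -2.6534; 1/9.97 − 1/2.03 = -0.39231.
t = -2.6534 / -0.39231 ≈ 6.7635 minutes.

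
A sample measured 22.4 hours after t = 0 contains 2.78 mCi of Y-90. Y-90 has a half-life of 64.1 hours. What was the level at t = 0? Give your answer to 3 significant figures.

Number of half-lives elapsed: n = 22.4/64.1 ≈ 0.34945.
A₀ = A × 2^n = 2.78 × 2^0.34945 = 2.78 × 1.2741 ≈ 3.5419 mCi.

3.54 mCi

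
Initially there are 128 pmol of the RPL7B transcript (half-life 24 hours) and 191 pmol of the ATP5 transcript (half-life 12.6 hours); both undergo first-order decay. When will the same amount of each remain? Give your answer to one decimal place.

15.3 hours

Set 128·(1/2)^(t/24) = 191·(1/2)^(t/12.6).
Taking log₂: log₂(128/191) = t·(1/24 − 1/12.6).
log₂(0.67016) = -0.57743; 1/24 − 1/12.6 = -0.037698.
t = -0.57743 / -0.037698 ≈ 15.317 hours.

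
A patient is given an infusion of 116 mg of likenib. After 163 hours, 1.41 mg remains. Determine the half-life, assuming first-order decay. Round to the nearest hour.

26 hours

A/A₀ = 1.41/116 ≈ 0.012155.
n = log₂(82.27) ≈ 6.3623 half-lives elapsed in 163 hours.
t½ = 163/6.3623 ≈ 25.62 hours.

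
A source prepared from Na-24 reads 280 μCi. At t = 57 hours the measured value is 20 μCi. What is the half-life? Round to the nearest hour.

15 hours

A/A₀ = 20/280 ≈ 0.071429.
n = log₂(14) ≈ 3.8074 half-lives elapsed in 57 hours.
t½ = 57/3.8074 ≈ 14.971 hours.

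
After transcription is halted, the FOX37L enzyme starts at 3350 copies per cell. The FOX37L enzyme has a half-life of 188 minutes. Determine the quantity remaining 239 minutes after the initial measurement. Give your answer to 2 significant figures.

1400 copies per cell

Number of half-lives: n = 239/188 ≈ 1.2713.
Remaining = 3350 × (1/2)^1.2713 = 3350 × 0.41429 ≈ 1387.9 copies per cell.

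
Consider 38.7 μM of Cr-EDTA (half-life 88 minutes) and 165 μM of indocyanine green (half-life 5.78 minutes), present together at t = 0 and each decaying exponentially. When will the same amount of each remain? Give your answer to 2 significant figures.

Set 38.7·(1/2)^(t/88) = 165·(1/2)^(t/5.78).
Taking log₂: log₂(38.7/165) = t·(1/88 − 1/5.78).
log₂(0.23455) = -2.0921; 1/88 − 1/5.78 = -0.16165.
t = -2.0921 / -0.16165 ≈ 12.942 minutes.

13 minutes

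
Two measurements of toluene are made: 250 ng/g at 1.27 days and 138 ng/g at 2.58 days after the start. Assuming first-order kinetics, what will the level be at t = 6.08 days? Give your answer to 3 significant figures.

28.2 ng/g

Over Δt = 2.58 − 1.27 = 1.31 days, the level fell by a factor of 250/138 ≈ 1.8116.
n = log₂(1.8116) ≈ 0.85726 half-lives, so t½ = 1.31/0.85726 ≈ 1.5281 days.
From t = 2.58 to t = 6.08: 138 × (1/2)^((6.08−2.58)/1.5281) ≈ 28.21 ng/g.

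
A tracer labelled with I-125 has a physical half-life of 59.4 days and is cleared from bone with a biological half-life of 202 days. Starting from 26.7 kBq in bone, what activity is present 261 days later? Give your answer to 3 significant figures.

1/t_eff = 1/t_phys + 1/t_biol = 1/59.4 + 1/202 = 0.021786 per day.
t_eff = 59.4 × 202 / (59.4 + 202) ≈ 45.902 days.
Remaining = 26.7 × (1/2)^(261/45.902) = 26.7 × (1/2)^5.686 ≈ 0.51862 kBq.

0.519 kBq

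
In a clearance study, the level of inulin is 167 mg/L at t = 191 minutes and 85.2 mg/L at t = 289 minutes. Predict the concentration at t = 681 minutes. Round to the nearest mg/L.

Over Δt = 289 − 191 = 98 minutes, the level fell by a factor of 167/85.2 ≈ 1.9601.
n = log₂(1.9601) ≈ 0.97092 half-lives, so t½ = 98/0.97092 ≈ 100.93 minutes.
From t = 289 to t = 681: 85.2 × (1/2)^((681−289)/100.93) ≈ 5.7721 mg/L.

6 mg/L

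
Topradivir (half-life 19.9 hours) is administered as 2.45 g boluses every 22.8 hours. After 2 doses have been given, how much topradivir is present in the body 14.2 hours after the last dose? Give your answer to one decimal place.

2.2 g

The 2 doses were given 37, 14.2 hours ago.
Total = 2.45·(1/2)^(37/19.9) + 2.45·(1/2)^(14.2/19.9)
      = 0.67525 + 1.494 ≈ 2.1693 g.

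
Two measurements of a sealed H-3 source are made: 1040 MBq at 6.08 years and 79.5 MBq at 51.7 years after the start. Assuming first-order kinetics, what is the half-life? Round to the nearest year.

12 years

Over Δt = 51.7 − 6.08 = 45.62 years, the level fell by a factor of 1040/79.5 ≈ 13.082.
n = log₂(13.082) ≈ 3.7095 half-lives, so t½ = 45.62/3.7095 ≈ 12.298 years.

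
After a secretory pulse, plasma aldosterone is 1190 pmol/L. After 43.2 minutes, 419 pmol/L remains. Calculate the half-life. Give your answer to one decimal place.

A/A₀ = 419/1190 ≈ 0.3521.
n = log₂(2.8401) ≈ 1.5059 half-lives elapsed in 43.2 minutes.
t½ = 43.2/1.5059 ≈ 28.686 minutes.

28.7 minutes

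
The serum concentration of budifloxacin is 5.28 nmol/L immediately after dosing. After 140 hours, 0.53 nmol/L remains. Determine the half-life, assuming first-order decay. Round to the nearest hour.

42 hours

A/A₀ = 0.53/5.28 ≈ 0.10038.
n = log₂(9.9623) ≈ 3.3165 half-lives elapsed in 140 hours.
t½ = 140/3.3165 ≈ 42.214 hours.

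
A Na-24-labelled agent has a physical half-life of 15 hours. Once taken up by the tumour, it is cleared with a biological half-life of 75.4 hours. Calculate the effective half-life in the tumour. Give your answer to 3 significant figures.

1/t_eff = 1/t_phys + 1/t_biol = 1/15 + 1/75.4 = 0.079929 per hour.
t_eff = 15 × 75.4 / (15 + 75.4) ≈ 12.511 hours.

12.5 hours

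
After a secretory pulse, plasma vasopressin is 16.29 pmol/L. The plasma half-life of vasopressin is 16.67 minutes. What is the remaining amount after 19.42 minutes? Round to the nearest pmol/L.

7 pmol/L

Number of half-lives: n = 19.42/16.67 ≈ 1.165.
Remaining = 16.29 × (1/2)^1.165 = 16.29 × 0.44597 ≈ 7.2649 pmol/L.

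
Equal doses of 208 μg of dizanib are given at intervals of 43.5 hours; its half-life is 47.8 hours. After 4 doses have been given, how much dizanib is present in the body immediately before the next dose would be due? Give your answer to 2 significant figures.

The 4 doses were given 174, 130.5, 87, 43.5 hours ago.
Total = 208·(1/2)^(174/47.8) + 208·(1/2)^(130.5/47.8) + 208·(1/2)^(87/47.8) + 208·(1/2)^(43.5/47.8)
      = 16.683 + 31.348 + 58.907 + 110.69 ≈ 217.63 μg.

220 μg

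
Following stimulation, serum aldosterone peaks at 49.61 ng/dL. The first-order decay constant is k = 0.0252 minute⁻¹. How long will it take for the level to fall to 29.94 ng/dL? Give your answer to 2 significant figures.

t½ = ln 2 / k = 0.69315 / 0.0252 ≈ 27.506 minutes.
Fraction remaining = 29.94/49.61 ≈ 0.60351.
n = log₂(49.61/29.94) = ln(1.657)/ln 2 ≈ 0.72856 half-lives.
t = n × t½ = 0.72856 × 27.506 ≈ 20.04 minutes.

20 minutes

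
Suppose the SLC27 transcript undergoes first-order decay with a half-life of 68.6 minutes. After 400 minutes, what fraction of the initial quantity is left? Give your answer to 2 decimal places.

0.02

n = 400/68.6 ≈ 5.8309 half-lives.
Fraction remaining = (1/2)^5.8309 ≈ 0.017568.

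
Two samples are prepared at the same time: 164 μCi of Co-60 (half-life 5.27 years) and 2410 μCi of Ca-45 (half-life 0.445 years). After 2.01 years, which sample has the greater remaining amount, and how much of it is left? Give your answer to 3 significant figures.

Co-60: 164 × (1/2)^0.3814 ≈ 125.9 μCi.
Ca-45: 2410 × (1/2)^4.5169 ≈ 105.27 μCi.
Co-60 has more remaining, at ≈ 125.9 μCi.

Co-60, 126 μCi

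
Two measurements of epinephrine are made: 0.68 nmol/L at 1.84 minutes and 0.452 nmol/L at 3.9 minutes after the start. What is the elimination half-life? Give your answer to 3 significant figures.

3.50 minutes

Over Δt = 3.9 − 1.84 = 2.06 minutes, the level fell by a factor of 0.68/0.452 ≈ 1.5044.
n = log₂(1.5044) ≈ 0.58921 half-lives, so t½ = 2.06/0.58921 ≈ 3.4962 minutes.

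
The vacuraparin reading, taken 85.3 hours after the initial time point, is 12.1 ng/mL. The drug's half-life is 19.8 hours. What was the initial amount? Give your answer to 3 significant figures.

Number of half-lives elapsed: n = 85.3/19.8 ≈ 4.3081.
A₀ = A × 2^n = 12.1 × 2^4.3081 = 12.1 × 19.809 ≈ 239.69 ng/mL.

240 ng/mL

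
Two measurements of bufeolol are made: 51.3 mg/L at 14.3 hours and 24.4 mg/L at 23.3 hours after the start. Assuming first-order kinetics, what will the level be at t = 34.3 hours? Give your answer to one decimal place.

9.8 mg/L

Over Δt = 23.3 − 14.3 = 9 hours, the level fell by a factor of 51.3/24.4 ≈ 2.1025.
n = log₂(2.1025) ≈ 1.0721 half-lives, so t½ = 9/1.0721 ≈ 8.3949 hours.
From t = 23.3 to t = 34.3: 24.4 × (1/2)^((34.3−23.3)/8.3949) ≈ 9.8389 mg/L.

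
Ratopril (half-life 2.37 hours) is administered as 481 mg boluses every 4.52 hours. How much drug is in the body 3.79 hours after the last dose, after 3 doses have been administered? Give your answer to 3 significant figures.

212 mg

The 3 doses were given 12.83, 8.31, 3.79 hours ago.
Total = 481·(1/2)^(12.83/2.37) + 481·(1/2)^(8.31/2.37) + 481·(1/2)^(3.79/2.37)
      = 11.285 + 42.329 + 158.76 ≈ 212.38 mg.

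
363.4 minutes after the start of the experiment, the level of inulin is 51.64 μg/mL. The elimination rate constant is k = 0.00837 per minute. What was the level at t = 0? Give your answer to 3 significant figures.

1080 μg/mL

t½ = ln 2 / k = 0.69315 / 0.00837 ≈ 82.813 minutes.
Number of half-lives elapsed: n = 363.4/82.813 ≈ 4.3882.
A₀ = A × 2^n = 51.64 × 2^4.3882 = 51.64 × 20.94 ≈ 1081.3 μg/mL.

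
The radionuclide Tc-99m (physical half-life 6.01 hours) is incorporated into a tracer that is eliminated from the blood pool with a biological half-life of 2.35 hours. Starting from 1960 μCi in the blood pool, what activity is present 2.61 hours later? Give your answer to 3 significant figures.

672 μCi

1/t_eff = 1/t_phys + 1/t_biol = 1/6.01 + 1/2.35 = 0.59192 per hour.
t_eff = 6.01 × 2.35 / (6.01 + 2.35) ≈ 1.6894 hours.
Remaining = 1960 × (1/2)^(2.61/1.6894) = 1960 × (1/2)^1.5449 ≈ 671.72 μCi.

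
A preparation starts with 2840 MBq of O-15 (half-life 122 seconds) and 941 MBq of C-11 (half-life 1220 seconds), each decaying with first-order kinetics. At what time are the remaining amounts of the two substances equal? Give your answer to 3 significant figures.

Set 2840·(1/2)^(t/122) = 941·(1/2)^(t/1220).
Taking log₂: log₂(2840/941) = t·(1/122 − 1/1220).
log₂(3.0181) = 1.5936; 1/122 − 1/1220 = 0.007377.
t = 1.5936 / 0.007377 ≈ 216.02 seconds.

216 seconds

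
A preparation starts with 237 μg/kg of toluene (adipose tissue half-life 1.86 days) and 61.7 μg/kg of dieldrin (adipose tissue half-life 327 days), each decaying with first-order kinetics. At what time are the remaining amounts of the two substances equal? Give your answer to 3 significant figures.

Set 237·(1/2)^(t/1.86) = 61.7·(1/2)^(t/327).
Taking log₂: log₂(237/61.7) = t·(1/1.86 − 1/327).
log₂(3.8412) = 1.9415; 1/1.86 − 1/327 = 0.53458.
t = 1.9415 / 0.53458 ≈ 3.6319 days.

3.63 days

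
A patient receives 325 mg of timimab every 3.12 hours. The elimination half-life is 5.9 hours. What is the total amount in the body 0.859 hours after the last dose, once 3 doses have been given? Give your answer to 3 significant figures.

The 3 doses were given 7.099, 3.979, 0.859 hours ago.
Total = 325·(1/2)^(7.099/5.9) + 325·(1/2)^(3.979/5.9) + 325·(1/2)^(0.859/5.9)
      = 141.15 + 203.64 + 293.8 ≈ 638.59 mg.

639 mg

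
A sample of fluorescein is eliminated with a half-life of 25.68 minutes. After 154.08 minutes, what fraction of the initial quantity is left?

n = 154.08/25.68 ≈ 6 half-lives.
Fraction remaining = (1/2)^6 ≈ 0.015625.

0.015625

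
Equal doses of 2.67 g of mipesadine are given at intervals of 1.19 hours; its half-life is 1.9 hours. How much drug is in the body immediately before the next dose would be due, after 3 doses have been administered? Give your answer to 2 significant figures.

3.6 g

The 3 doses were given 3.57, 2.38, 1.19 hours ago.
Total = 2.67·(1/2)^(3.57/1.9) + 2.67·(1/2)^(2.38/1.9) + 2.67·(1/2)^(1.19/1.9)
      = 0.72592 + 1.1206 + 1.7297 ≈ 3.5762 g.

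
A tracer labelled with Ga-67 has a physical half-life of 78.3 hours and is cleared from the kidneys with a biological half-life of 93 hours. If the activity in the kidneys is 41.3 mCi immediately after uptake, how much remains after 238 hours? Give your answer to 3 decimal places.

0.852 mCi

1/t_eff = 1/t_phys + 1/t_biol = 1/78.3 + 1/93 = 0.023524 per hour.
t_eff = 78.3 × 93 / (78.3 + 93) ≈ 42.51 hours.
Remaining = 41.3 × (1/2)^(238/42.51) = 41.3 × (1/2)^5.5987 ≈ 0.85224 mCi.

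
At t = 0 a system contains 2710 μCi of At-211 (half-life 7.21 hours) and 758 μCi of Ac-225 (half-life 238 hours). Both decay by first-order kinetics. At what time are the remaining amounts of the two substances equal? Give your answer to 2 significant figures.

14 hours

Set 2710·(1/2)^(t/7.21) = 758·(1/2)^(t/238).
Taking log₂: log₂(2710/758) = t·(1/7.21 − 1/238).
log₂(3.5752) = 1.838; 1/7.21 − 1/238 = 0.13449.
t = 1.838 / 0.13449 ≈ 13.666 hours.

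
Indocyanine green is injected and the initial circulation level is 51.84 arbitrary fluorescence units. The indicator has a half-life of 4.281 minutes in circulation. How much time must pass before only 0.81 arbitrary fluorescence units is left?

25.686 minutes

0.81/51.84 = 1/64, so 6 half-lives have elapsed.
t = 6 × 4.281 = 25.686 minutes.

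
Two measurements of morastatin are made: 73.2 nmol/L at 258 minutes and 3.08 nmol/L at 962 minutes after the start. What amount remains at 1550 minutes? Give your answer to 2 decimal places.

0.22 nmol/L

Over Δt = 962 − 258 = 704 minutes, the level fell by a factor of 73.2/3.08 ≈ 23.766.
n = log₂(23.766) ≈ 4.5708 half-lives, so t½ = 704/4.5708 ≈ 154.02 minutes.
From t = 962 to t = 1550: 3.08 × (1/2)^((1550−962)/154.02) ≈ 0.21843 nmol/L.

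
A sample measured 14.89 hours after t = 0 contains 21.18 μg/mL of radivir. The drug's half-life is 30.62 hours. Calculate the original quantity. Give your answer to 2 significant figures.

30 μg/mL

Number of half-lives elapsed: n = 14.89/30.62 ≈ 0.48628.
A₀ = A × 2^n = 21.18 × 2^0.48628 = 21.18 × 1.4008 ≈ 29.67 μg/mL.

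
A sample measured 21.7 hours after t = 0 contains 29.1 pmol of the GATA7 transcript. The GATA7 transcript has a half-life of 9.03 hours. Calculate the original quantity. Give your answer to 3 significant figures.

154 pmol

Number of half-lives elapsed: n = 21.7/9.03 ≈ 2.4031.
A₀ = A × 2^n = 29.1 × 2^2.4031 = 29.1 × 5.2894 ≈ 153.92 pmol.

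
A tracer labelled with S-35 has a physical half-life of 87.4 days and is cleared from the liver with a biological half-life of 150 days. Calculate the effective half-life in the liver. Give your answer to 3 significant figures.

55.2 days

1/t_eff = 1/t_phys + 1/t_biol = 1/87.4 + 1/150 = 0.018108 per day.
t_eff = 87.4 × 150 / (87.4 + 150) ≈ 55.223 days.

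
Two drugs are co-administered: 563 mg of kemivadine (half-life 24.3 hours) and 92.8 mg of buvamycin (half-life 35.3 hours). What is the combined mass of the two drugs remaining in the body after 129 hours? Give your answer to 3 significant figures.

kemivadine: 563 × (1/2)^(129/24.3) = 563 × (1/2)^5.3086 ≈ 14.205 mg.
buvamycin: 92.8 × (1/2)^(129/35.3) = 92.8 × (1/2)^3.6544 ≈ 7.37 mg.
Total = 14.205 + 7.37 ≈ 21.575 mg.

21.6 mg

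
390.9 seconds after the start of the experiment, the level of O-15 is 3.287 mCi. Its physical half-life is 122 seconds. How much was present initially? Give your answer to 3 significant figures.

30.3 mCi

Number of half-lives elapsed: n = 390.9/122 ≈ 3.2041.
A₀ = A × 2^n = 3.287 × 2^3.2041 = 3.287 × 9.2157 ≈ 30.292 mCi.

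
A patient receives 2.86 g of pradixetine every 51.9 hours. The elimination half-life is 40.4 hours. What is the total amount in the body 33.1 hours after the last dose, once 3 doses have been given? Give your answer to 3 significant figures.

The 3 doses were given 136.9, 85, 33.1 hours ago.
Total = 2.86·(1/2)^(136.9/40.4) + 2.86·(1/2)^(85/40.4) + 2.86·(1/2)^(33.1/40.4)
      = 0.27308 + 0.66529 + 1.6208 ≈ 2.5592 g.

2.56 g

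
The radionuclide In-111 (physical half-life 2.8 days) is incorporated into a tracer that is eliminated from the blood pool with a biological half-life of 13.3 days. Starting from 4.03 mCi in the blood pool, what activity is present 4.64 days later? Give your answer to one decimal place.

1/t_eff = 1/t_phys + 1/t_biol = 1/2.8 + 1/13.3 = 0.43233 per day.
t_eff = 2.8 × 13.3 / (2.8 + 13.3) ≈ 2.313 days.
Remaining = 4.03 × (1/2)^(4.64/2.313) = 4.03 × (1/2)^2.006 ≈ 1.0033 mCi.

1.0 mCi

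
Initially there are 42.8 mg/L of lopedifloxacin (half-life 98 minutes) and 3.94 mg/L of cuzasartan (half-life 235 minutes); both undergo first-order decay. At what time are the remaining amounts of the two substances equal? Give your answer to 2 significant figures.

Set 42.8·(1/2)^(t/98) = 3.94·(1/2)^(t/235).
Taking log₂: log₂(42.8/3.94) = t·(1/98 − 1/235).
log₂(10.863) = 3.4413; 1/98 − 1/235 = 0.0059488.
t = 3.4413 / 0.0059488 ≈ 578.5 minutes.

580 minutes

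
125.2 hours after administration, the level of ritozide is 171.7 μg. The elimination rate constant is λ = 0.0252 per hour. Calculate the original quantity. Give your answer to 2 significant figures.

t½ = ln 2 / λ = 0.69315 / 0.0252 ≈ 27.506 hours.
Number of half-lives elapsed: n = 125.2/27.506 ≈ 4.5518.
A₀ = A × 2^n = 171.7 × 2^4.5518 = 171.7 × 23.454 ≈ 4027 μg.

4000 μg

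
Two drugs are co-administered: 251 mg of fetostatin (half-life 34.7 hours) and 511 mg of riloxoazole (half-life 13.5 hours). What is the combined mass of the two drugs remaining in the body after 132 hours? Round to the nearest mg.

fetostatin: 251 × (1/2)^(132/34.7) = 251 × (1/2)^3.804 ≈ 17.97 mg.
riloxoazole: 511 × (1/2)^(132/13.5) = 511 × (1/2)^9.7778 ≈ 0.58213 mg.
Total = 17.97 + 0.58213 ≈ 18.552 mg.

19 mg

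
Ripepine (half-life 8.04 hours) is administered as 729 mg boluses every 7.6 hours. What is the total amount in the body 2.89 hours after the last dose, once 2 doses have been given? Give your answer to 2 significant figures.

860 mg

The 2 doses were given 10.49, 2.89 hours ago.
Total = 729·(1/2)^(10.49/8.04) + 729·(1/2)^(2.89/8.04)
      = 295.1 + 568.23 ≈ 863.32 mg.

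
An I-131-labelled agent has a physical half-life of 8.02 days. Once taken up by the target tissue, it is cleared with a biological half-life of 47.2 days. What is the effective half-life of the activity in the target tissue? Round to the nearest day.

7 days

1/t_eff = 1/t_phys + 1/t_biol = 1/8.02 + 1/47.2 = 0.14587 per day.
t_eff = 8.02 × 47.2 / (8.02 + 47.2) ≈ 6.8552 days.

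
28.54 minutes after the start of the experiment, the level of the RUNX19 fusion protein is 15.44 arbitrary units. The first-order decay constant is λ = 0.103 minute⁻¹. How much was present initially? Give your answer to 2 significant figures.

290 arbitrary units

t½ = ln 2 / λ = 0.69315 / 0.103 ≈ 6.7296 minutes.
Number of half-lives elapsed: n = 28.54/6.7296 ≈ 4.241.
A₀ = A × 2^n = 15.44 × 2^4.241 = 15.44 × 18.909 ≈ 291.95 arbitrary units.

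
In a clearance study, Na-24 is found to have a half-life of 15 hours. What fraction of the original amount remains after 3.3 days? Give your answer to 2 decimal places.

0.03

3.3 days = 79.2 hours.
n = 79.2/15 ≈ 5.28 half-lives.
Fraction remaining = (1/2)^5.28 ≈ 0.025737.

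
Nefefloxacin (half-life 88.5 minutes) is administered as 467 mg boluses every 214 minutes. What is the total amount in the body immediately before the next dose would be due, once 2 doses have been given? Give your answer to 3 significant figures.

The 2 doses were given 428, 214 minutes ago.
Total = 467·(1/2)^(428/88.5) + 467·(1/2)^(214/88.5)
      = 16.349 + 87.378 ≈ 103.73 mg.

104 mg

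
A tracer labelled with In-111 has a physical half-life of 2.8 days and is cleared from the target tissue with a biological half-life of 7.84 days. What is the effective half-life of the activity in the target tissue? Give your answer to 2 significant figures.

2.1 days

1/t_eff = 1/t_phys + 1/t_biol = 1/2.8 + 1/7.84 = 0.48469 per day.
t_eff = 2.8 × 7.84 / (2.8 + 7.84) ≈ 2.0632 days.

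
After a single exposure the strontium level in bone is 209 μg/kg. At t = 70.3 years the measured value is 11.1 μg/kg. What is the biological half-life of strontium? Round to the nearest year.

A/A₀ = 11.1/209 ≈ 0.05311.
n = log₂(18.829) ≈ 4.2349 half-lives elapsed in 70.3 years.
t½ = 70.3/4.2349 ≈ 16.6 years.

17 years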